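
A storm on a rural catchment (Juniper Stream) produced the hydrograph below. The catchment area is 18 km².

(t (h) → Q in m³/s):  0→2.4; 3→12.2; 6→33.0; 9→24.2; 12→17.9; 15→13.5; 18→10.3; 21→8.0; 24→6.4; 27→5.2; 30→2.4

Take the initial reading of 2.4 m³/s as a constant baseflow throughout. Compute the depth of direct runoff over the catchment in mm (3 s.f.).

Direct runoff: 0.0, 9.8, 30.6, 21.8, 15.5, 11.1, 7.9, 5.6, 4.0, 2.8, 0.0 m³/s; ΣQ_DR = 109.1 m³/s.
V = ΣQ_DR · Δt = 109.1 × 10800 s = 1.178 × 10^6 m³.
Over A = 18 km², depth = V / A = 65.5 mm.

d ≈ 65.5 mm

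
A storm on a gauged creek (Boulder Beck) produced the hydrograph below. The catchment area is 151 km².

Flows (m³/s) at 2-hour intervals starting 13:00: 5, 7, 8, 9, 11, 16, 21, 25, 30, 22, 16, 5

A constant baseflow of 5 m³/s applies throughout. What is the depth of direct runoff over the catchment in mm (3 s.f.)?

d ≈ 5.48 mm

Direct runoff: 0.0, 2.0, 3.0, 4.0, 6.0, 11.0, 16.0, 20.0, 25.0, 17.0, 11.0, 0.0 m³/s; ΣQ_DR = 115.0 m³/s.
V = ΣQ_DR · Δt = 115.0 × 7200 s = 8.280 × 10^5 m³.
Over A = 151 km², depth = V / A = 5.48 mm.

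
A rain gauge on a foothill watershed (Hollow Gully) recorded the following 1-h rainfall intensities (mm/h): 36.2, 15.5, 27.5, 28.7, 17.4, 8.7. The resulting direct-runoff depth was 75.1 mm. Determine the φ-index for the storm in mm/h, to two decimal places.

Only the 5 blocks with intensity above φ contribute runoff: 36.2, 15.5, 27.5, 28.7, 17.4 mm/h.
Σ(I−φ)·Δt = d  ⇒  (36.2+15.5+27.5+28.7+17.4 − 5φ)·1 = 75.1
φ = (125.3 − 75.1/1) / 5 = 10.04 mm/h.

φ ≈ 10.04 mm/h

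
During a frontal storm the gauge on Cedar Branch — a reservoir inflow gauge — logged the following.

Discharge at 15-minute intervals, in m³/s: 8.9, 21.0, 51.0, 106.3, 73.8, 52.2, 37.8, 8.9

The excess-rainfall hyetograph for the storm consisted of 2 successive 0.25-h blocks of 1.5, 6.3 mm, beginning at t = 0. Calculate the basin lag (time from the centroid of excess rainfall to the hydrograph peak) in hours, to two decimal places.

t_L ≈ 0.42 h

Centroid of excess rainfall: t_c = Σ P_i·t̄_i / ΣP_i = 0.3269 h (block centres at 0.125, 0.375 h).
Hydrograph peak occurs at t = 0.75 h, so basin lag t_L = 0.75 − 0.3269 = 0.42 h.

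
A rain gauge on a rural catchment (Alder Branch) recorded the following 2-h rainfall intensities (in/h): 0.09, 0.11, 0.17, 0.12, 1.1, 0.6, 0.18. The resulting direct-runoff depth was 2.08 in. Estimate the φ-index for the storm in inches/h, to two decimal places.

Only the 2 blocks with intensity above φ contribute runoff: 1.1, 0.6 in/h.
Σ(I−φ)·Δt = d  ⇒  (1.1+0.6 − 2φ)·2 = 2.08
φ = (1.700 − 2.08/2) / 2 = 0.33 in/h.

φ ≈ 0.33 in/h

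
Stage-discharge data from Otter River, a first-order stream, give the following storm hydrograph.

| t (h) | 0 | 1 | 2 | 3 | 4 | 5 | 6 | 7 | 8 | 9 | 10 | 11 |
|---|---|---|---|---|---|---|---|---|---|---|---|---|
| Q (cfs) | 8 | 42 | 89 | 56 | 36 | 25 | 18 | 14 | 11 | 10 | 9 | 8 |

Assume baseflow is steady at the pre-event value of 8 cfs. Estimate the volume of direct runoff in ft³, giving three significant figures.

V ≈ 8.28 × 10^5 ft³

Direct-runoff ordinates (Q − Q_b): 0.0, 34.0, 81.0, 48.0, 28.0, 17.0, 10.0, 6.0, 3.0, 2.0, 1.0, 0.0 cfs.
ΣQ_DR = 230.0 cfs.
With Δt = 1 h = 3600 s, V = ΣQ_DR · Δt = 230.0 × 3600 = 8.28 × 10^5 ft³.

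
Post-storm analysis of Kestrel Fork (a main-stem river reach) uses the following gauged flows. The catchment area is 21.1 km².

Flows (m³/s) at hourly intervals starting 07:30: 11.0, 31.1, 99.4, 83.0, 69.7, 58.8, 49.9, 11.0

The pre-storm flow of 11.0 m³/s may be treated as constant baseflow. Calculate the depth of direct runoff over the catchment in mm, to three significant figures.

d ≈ 55.6 mm

Direct runoff: 0.0, 20.1, 88.4, 72.0, 58.7, 47.8, 38.9, 0.0 m³/s; ΣQ_DR = 325.9 m³/s.
V = ΣQ_DR · Δt = 325.9 × 3600 s = 1.173 × 10^6 m³.
Over A = 21.1 km², depth = V / A = 55.6 mm.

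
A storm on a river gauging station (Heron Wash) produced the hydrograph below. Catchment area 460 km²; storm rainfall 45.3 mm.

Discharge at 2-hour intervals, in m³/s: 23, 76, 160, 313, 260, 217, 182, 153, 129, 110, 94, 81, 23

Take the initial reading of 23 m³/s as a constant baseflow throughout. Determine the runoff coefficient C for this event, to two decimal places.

C ≈ 0.53

ΣQ_DR = 1522 m³/s; V = ΣQ_DR·Δt = 1.096 × 10^7 m³.
Runoff depth d = V / A = 23.82 mm.
C = d / P = 23.82 / 45.3 = 0.53.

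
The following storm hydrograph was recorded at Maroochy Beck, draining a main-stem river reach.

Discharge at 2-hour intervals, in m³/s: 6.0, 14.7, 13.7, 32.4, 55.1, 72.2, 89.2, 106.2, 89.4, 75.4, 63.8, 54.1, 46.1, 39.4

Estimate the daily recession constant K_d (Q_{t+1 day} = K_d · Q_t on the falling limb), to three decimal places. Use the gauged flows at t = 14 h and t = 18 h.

K_d ≈ 0.128

Between t = 14 h and t = 18 h the flow falls from 106.2 to 75.4 m³/s over 2×2 h = 4 h.
Per-interval ratio K = (75.4/106.2)^(1/2) = 0.8426; K_d = K^(24/2) = 0.128.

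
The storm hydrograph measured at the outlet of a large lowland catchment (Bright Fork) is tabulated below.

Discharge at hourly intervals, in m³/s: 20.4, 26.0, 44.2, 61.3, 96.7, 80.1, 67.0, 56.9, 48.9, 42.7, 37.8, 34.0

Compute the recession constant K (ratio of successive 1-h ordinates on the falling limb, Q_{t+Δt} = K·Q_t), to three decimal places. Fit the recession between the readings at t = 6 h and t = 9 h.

K ≈ 0.861

Using the recession-limb readings at t = 6 h and t = 9 h: Q falls from 67.0 to 42.7 m³/s over 3 intervals.
K = (Q₂/Q₁)^(1/3) = (42.7/67.0)^(1/3) = 0.861.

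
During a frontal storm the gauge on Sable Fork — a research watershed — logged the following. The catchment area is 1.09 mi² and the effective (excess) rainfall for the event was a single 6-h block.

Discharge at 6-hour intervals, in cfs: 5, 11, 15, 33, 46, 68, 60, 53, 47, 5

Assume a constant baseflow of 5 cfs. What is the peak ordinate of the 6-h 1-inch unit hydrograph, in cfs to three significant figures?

U_p ≈ 25.2 cfs

Direct runoff: 0.0, 6.0, 10.0, 28.0, 41.0, 63.0, 55.0, 48.0, 42.0, 0.0 cfs; ΣQ_DR = 293.0 cfs, peak = 63.0 cfs.
Runoff depth d = ΣQ_DR·Δt / A = 293.0 × 21600 / (1.09 mi²) = 2.499 in.
The 1-inch UH is the DRH scaled by (1 in)/d, so U_p = 63.0 × 1/2.499 = 25.2 cfs.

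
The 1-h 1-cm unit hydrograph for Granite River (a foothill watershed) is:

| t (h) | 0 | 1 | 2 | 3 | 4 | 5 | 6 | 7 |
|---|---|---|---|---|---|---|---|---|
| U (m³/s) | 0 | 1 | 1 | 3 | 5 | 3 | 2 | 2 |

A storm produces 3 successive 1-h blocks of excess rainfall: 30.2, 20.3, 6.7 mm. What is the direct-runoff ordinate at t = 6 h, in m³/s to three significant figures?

By discrete convolution, Q_j = Σ (P_i / 10 mm) · U_{j−i}.
At t = 6 h (j=6): Q = (30.2/10)·2 + (20.3/10)·3 + (6.7/10)·5 = 15.5 m³/s.

Q ≈ 15.5 m³/s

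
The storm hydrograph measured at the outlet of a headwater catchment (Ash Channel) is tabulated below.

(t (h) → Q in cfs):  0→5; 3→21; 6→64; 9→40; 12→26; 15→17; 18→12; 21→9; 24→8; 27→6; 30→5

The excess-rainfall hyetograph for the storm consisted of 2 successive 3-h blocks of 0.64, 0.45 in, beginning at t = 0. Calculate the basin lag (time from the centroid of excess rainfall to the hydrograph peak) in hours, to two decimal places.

Centroid of excess rainfall: t_c = Σ P_i·t̄_i / ΣP_i = 2.7385 h (block centres at 1.5, 4.5 h).
Hydrograph peak occurs at t = 6 h, so basin lag t_L = 6 − 2.7385 = 3.26 h.

t_L ≈ 3.26 h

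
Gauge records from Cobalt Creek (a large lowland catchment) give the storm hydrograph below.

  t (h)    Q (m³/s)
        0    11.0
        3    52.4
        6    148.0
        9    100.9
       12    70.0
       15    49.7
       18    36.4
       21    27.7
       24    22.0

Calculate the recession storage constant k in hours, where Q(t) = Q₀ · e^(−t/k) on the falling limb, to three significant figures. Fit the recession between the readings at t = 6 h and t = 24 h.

k ≈ 9.44 h

On the falling limb, Q drops from 148.0 to 22.0 m³/s between t = 6 h and t = 24 h (Δt = 18 h).
k = −Δt / ln(Q₂/Q₁) = −18 / ln(22.0/148.0) = 9.44 h.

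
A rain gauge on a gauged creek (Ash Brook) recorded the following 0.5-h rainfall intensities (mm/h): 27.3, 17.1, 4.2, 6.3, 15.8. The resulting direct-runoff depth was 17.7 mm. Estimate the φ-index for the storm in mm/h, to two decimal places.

Only the 3 blocks with intensity above φ contribute runoff: 27.3, 17.1, 15.8 mm/h.
Σ(I−φ)·Δt = d  ⇒  (27.3+17.1+15.8 − 3φ)·0.5 = 17.7
φ = (60.20 − 17.7/0.5) / 3 = 8.27 mm/h.

φ ≈ 8.27 mm/h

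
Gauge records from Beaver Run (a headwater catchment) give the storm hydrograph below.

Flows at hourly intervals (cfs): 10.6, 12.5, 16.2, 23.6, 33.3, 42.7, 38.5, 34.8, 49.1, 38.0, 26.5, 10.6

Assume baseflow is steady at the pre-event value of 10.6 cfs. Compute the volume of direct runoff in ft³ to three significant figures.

V ≈ 7.53 × 10^5 ft³

Direct-runoff ordinates (Q − Q_b): 0.0, 1.9, 5.6, 13.0, 22.7, 32.1, 27.9, 24.2, 38.5, 27.4, 15.9, 0.0 cfs.
ΣQ_DR = 209.2 cfs.
With Δt = 1 h = 3600 s, V = ΣQ_DR · Δt = 209.2 × 3600 = 7.53 × 10^5 ft³.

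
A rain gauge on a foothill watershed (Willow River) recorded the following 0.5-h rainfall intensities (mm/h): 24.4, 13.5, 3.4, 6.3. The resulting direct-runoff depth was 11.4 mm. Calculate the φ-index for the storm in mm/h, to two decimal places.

φ ≈ 7.55 mm/h

Only the 2 blocks with intensity above φ contribute runoff: 24.4, 13.5 mm/h.
Σ(I−φ)·Δt = d  ⇒  (24.4+13.5 − 2φ)·0.5 = 11.4
φ = (37.90 − 11.4/0.5) / 2 = 7.55 mm/h.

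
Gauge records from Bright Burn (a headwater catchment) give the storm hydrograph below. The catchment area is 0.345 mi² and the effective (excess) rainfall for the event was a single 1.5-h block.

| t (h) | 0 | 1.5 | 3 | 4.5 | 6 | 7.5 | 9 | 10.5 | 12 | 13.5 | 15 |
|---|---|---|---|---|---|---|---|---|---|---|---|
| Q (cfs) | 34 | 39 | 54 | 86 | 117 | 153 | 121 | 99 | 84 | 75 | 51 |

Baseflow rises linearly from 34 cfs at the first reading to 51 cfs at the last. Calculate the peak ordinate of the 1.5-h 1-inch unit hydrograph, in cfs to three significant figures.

Direct runoff: 0.00, 3.30, 16.60, 46.90, 76.20, 110.50, 76.80, 53.10, 36.40, 25.70, 0.00 cfs; ΣQ_DR = 445.5 cfs, peak = 110.50 cfs.
Runoff depth d = ΣQ_DR·Δt / A = 445.5 × 5400 / (0.345 mi²) = 3.001 in.
The 1-inch UH is the DRH scaled by (1 in)/d, so U_p = 110.50 × 1/3.001 = 36.8 cfs.

U_p ≈ 36.8 cfs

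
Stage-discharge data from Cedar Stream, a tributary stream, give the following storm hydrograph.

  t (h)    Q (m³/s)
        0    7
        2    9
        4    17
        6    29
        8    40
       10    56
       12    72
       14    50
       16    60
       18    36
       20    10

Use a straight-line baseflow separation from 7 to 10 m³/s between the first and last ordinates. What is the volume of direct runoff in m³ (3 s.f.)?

V ≈ 2.11 × 10^6 m³

Direct-runoff ordinates (Q − Q_b): 0.00, 1.70, 9.40, 21.10, 31.80, 47.50, 63.20, 40.90, 50.60, 26.30, 0.00 m³/s.
ΣQ_DR = 292.5 m³/s.
With Δt = 2 h = 7200 s, V = ΣQ_DR · Δt = 292.5 × 7200 = 2.11 × 10^6 m³.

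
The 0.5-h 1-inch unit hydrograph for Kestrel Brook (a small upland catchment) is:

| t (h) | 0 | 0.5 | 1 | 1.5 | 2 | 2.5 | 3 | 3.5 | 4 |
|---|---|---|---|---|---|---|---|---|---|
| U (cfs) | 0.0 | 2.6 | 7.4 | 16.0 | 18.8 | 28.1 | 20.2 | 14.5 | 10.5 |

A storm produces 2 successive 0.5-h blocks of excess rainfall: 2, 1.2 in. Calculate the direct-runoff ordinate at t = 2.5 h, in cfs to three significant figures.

Q ≈ 78.8 cfs

By discrete convolution, Q_j = Σ (P_i / 1 in) · U_{j−i}.
At t = 2.5 h (j=5): Q = (2/1)·28.1 + (1.2/1)·18.8 = 78.8 cfs.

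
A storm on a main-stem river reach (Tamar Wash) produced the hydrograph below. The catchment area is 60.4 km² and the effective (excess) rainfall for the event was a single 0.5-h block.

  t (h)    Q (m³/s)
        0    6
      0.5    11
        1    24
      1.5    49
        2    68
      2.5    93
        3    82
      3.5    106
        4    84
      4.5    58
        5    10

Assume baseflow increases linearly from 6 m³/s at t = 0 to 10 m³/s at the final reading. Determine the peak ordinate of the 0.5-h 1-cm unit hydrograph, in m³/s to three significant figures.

U_p ≈ 64.8 m³/s

Direct runoff: 0.00, 4.60, 17.20, 41.80, 60.40, 85.00, 73.60, 97.20, 74.80, 48.40, 0.00 m³/s; ΣQ_DR = 503.0 m³/s, peak = 97.20 m³/s.
Runoff depth d = ΣQ_DR·Δt / A = 503.0 × 1800 / (60.4 km²) = 14.99 mm.
The 1-cm UH is the DRH scaled by (10 mm)/d, so U_p = 97.20 × 10/14.99 = 64.8 m³/s.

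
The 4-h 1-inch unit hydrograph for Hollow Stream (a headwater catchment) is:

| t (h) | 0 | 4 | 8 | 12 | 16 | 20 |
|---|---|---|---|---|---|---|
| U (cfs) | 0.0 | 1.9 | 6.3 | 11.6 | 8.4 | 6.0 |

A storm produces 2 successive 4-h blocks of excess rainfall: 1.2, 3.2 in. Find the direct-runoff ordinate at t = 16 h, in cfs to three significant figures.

Q ≈ 47.2 cfs

By discrete convolution, Q_j = Σ (P_i / 1 in) · U_{j−i}.
At t = 16 h (j=4): Q = (1.2/1)·8.4 + (3.2/1)·11.6 = 47.2 cfs.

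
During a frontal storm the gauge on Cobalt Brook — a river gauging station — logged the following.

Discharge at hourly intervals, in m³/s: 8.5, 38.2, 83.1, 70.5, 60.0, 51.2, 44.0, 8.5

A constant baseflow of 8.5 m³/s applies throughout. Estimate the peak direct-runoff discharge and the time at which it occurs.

Q_p = 74.6 m³/s at t = 2 h

Subtracting baseflow gives direct-runoff ordinates: 0.0, 29.7, 74.6, 62.0, 51.5, 42.7, 35.5, 0.0 m³/s.
The maximum is 74.6 m³/s, occurring at the reading for t = 2 h.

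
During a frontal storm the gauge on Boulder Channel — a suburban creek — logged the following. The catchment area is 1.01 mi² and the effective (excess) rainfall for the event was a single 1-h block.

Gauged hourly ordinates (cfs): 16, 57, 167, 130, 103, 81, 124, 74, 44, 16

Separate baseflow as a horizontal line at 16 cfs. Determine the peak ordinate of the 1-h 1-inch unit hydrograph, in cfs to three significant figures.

U_p ≈ 151 cfs

Direct runoff: 0.0, 41.0, 151.0, 114.0, 87.0, 65.0, 108.0, 58.0, 28.0, 0.0 cfs; ΣQ_DR = 652.0 cfs, peak = 151.0 cfs.
Runoff depth d = ΣQ_DR·Δt / A = 652.0 × 3600 / (1.01 mi²) = 1.000 in.
The 1-inch UH is the DRH scaled by (1 in)/d, so U_p = 151.0 × 1/1.000 = 151 cfs.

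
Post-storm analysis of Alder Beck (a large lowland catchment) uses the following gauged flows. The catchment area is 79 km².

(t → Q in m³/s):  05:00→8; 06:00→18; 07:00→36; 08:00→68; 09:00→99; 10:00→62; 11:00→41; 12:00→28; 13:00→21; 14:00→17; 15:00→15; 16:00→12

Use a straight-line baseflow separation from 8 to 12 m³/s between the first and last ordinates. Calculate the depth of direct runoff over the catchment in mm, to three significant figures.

d ≈ 13.9 mm

Direct runoff: 0.00, 9.64, 27.27, 58.91, 89.55, 52.18, 30.82, 17.45, 10.09, 5.73, 3.36, 0.00 m³/s; ΣQ_DR = 305.0 m³/s.
V = ΣQ_DR · Δt = 305.0 × 3600 s = 1.098 × 10^6 m³.
Over A = 79 km², depth = V / A = 13.9 mm.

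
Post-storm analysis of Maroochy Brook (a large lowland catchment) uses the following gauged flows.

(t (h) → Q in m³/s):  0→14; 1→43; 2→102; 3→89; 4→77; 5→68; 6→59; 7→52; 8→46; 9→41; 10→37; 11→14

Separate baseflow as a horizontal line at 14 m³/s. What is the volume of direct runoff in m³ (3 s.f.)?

Direct-runoff ordinates (Q − Q_b): 0.0, 29.0, 88.0, 75.0, 63.0, 54.0, 45.0, 38.0, 32.0, 27.0, 23.0, 0.0 m³/s.
ΣQ_DR = 474.0 m³/s.
With Δt = 1 h = 3600 s, V = ΣQ_DR · Δt = 474.0 × 3600 = 1.71 × 10^6 m³.

V ≈ 1.71 × 10^6 m³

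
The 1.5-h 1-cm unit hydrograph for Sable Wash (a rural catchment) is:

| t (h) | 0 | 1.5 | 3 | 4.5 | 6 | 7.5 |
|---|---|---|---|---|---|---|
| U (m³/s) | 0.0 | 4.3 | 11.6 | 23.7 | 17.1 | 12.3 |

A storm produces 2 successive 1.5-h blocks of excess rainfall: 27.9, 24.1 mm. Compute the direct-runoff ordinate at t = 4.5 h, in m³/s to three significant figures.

By discrete convolution, Q_j = Σ (P_i / 10 mm) · U_{j−i}.
At t = 4.5 h (j=3): Q = (27.9/10)·23.7 + (24.1/10)·11.6 = 94.1 m³/s.

Q ≈ 94.1 m³/s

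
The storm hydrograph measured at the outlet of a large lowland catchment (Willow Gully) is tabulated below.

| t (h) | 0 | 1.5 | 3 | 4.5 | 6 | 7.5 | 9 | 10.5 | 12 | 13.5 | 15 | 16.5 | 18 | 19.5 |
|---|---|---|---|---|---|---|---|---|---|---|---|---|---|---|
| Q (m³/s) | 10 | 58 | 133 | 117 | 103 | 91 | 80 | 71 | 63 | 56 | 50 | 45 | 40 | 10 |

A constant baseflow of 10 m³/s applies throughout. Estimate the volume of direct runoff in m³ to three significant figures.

Direct-runoff ordinates (Q − Q_b): 0.0, 48.0, 123.0, 107.0, 93.0, 81.0, 70.0, 61.0, 53.0, 46.0, 40.0, 35.0, 30.0, 0.0 m³/s.
ΣQ_DR = 787.0 m³/s.
With Δt = 1.5 h = 5400 s, V = ΣQ_DR · Δt = 787.0 × 5400 = 4.25 × 10^6 m³.

V ≈ 4.25 × 10^6 m³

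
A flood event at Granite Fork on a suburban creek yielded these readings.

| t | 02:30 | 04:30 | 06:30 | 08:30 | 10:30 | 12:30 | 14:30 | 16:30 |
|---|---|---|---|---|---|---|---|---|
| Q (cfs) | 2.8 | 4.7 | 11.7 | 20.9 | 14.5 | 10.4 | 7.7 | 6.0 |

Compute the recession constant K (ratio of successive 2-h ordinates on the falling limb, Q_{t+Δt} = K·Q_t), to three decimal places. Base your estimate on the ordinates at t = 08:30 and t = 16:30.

Using the recession-limb readings at t = 08:30 and t = 16:30: Q falls from 20.9 to 6.0 cfs over 4 intervals.
K = (Q₂/Q₁)^(1/4) = (6.0/20.9)^(1/4) = 0.732.

K ≈ 0.732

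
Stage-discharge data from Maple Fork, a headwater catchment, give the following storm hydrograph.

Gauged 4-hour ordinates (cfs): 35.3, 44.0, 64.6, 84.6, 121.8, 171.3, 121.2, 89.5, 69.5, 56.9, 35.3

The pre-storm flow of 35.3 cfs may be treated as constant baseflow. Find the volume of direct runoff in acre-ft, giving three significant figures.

Direct-runoff ordinates (Q − Q_b): 0.0, 8.7, 29.3, 49.3, 86.5, 136.0, 85.9, 54.2, 34.2, 21.6, 0.0 cfs.
ΣQ_DR = 505.7 cfs.
With Δt = 4 h = 14400 s, V = ΣQ_DR · Δt = 505.7 × 14400 = 7.28 × 10^6 ft³ = 167 acre-ft.

V ≈ 167 acre-ft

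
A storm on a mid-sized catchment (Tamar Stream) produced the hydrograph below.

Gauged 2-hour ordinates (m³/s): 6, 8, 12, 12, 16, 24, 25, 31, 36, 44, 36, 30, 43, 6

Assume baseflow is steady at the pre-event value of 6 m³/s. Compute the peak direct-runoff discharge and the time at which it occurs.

Q_p = 38.0 m³/s at t = 18 h

Subtracting baseflow gives direct-runoff ordinates: 0.0, 2.0, 6.0, 6.0, 10.0, 18.0, 19.0, 25.0, 30.0, 38.0, 30.0, 24.0, 37.0, 0.0 m³/s.
The maximum is 38.0 m³/s, occurring at the reading for t = 18 h.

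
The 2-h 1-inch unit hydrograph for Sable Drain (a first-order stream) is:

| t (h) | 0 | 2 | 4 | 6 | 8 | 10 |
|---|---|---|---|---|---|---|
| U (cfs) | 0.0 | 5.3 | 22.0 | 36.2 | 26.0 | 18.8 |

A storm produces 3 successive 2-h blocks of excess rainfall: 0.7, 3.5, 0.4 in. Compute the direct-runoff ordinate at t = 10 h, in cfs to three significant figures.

By discrete convolution, Q_j = Σ (P_i / 1 in) · U_{j−i}.
At t = 10 h (j=5): Q = (0.7/1)·18.8 + (3.5/1)·26.0 + (0.4/1)·36.2 = 119 cfs.

Q ≈ 119 cfs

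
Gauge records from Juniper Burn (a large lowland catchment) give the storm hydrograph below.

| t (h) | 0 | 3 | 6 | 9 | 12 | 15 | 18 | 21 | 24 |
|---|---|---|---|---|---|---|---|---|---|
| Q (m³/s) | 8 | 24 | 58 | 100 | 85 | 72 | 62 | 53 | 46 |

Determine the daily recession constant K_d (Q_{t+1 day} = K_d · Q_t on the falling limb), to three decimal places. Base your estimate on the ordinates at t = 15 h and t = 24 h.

Between t = 15 h and t = 24 h the flow falls from 72 to 46 m³/s over 3×3 h = 9 h.
Per-interval ratio K = (46/72)^(1/3) = 0.8613; K_d = K^(24/3) = 0.303.

K_d ≈ 0.303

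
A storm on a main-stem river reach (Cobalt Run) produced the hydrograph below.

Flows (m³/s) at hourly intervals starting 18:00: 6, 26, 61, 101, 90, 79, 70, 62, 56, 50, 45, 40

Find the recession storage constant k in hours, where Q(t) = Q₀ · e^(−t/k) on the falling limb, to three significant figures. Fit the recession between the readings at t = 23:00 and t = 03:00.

k ≈ 8.74 h

On the falling limb, Q drops from 79 to 50 m³/s between t = 23:00 and t = 03:00 (Δt = 4 h).
k = −Δt / ln(Q₂/Q₁) = −4 / ln(50/79) = 8.74 h.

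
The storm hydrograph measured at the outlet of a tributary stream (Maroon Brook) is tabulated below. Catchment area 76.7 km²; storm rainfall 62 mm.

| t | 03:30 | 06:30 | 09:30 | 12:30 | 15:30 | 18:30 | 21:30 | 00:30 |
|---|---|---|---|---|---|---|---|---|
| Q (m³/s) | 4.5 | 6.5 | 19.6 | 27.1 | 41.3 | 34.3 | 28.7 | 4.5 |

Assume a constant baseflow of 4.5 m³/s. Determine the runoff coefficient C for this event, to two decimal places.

ΣQ_DR = 130.5 m³/s; V = ΣQ_DR·Δt = 1.409 × 10^6 m³.
Runoff depth d = V / A = 18.38 mm.
C = d / P = 18.38 / 62 = 0.30.

C ≈ 0.30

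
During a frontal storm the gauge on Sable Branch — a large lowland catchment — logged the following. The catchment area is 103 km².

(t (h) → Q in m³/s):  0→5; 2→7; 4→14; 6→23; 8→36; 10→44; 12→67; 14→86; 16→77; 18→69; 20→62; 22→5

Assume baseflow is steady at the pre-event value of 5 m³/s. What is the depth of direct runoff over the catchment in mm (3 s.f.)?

Direct runoff: 0.0, 2.0, 9.0, 18.0, 31.0, 39.0, 62.0, 81.0, 72.0, 64.0, 57.0, 0.0 m³/s; ΣQ_DR = 435.0 m³/s.
V = ΣQ_DR · Δt = 435.0 × 7200 s = 3.132 × 10^6 m³.
Over A = 103 km², depth = V / A = 30.4 mm.

d ≈ 30.4 mm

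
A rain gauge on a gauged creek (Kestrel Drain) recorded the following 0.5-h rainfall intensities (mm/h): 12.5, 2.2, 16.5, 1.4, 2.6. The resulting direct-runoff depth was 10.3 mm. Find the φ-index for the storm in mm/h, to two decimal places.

Only the 2 blocks with intensity above φ contribute runoff: 12.5, 16.5 mm/h.
Σ(I−φ)·Δt = d  ⇒  (12.5+16.5 − 2φ)·0.5 = 10.3
φ = (29.00 − 10.3/0.5) / 2 = 4.20 mm/h.

φ ≈ 4.20 mm/h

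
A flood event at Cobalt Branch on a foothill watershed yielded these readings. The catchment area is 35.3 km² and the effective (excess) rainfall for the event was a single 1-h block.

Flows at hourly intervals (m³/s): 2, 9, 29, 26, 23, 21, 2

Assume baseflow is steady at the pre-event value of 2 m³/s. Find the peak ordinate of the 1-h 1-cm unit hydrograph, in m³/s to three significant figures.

U_p ≈ 27.0 m³/s

Direct runoff: 0.0, 7.0, 27.0, 24.0, 21.0, 19.0, 0.0 m³/s; ΣQ_DR = 98.00 m³/s, peak = 27.0 m³/s.
Runoff depth d = ΣQ_DR·Δt / A = 98.00 × 3600 / (35.3 km²) = 9.994 mm.
The 1-cm UH is the DRH scaled by (10 mm)/d, so U_p = 27.0 × 10/9.994 = 27.0 m³/s.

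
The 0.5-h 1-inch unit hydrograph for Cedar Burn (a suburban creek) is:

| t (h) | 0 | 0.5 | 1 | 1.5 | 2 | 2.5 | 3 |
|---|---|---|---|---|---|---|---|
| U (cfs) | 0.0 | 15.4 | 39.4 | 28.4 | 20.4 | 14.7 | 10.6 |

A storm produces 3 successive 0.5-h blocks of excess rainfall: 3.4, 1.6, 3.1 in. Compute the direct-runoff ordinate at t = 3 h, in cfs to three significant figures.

By discrete convolution, Q_j = Σ (P_i / 1 in) · U_{j−i}.
At t = 3 h (j=6): Q = (3.4/1)·10.6 + (1.6/1)·14.7 + (3.1/1)·20.4 = 123 cfs.

Q ≈ 123 cfs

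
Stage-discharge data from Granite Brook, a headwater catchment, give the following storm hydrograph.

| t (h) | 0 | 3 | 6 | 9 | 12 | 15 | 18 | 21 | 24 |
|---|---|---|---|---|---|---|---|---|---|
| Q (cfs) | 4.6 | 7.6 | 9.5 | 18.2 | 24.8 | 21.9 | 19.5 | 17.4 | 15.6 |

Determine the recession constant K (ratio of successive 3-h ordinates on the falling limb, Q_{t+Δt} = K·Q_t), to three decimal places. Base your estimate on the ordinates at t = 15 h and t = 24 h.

K ≈ 0.893

Using the recession-limb readings at t = 15 h and t = 24 h: Q falls from 21.9 to 15.6 cfs over 3 intervals.
K = (Q₂/Q₁)^(1/3) = (15.6/21.9)^(1/3) = 0.893.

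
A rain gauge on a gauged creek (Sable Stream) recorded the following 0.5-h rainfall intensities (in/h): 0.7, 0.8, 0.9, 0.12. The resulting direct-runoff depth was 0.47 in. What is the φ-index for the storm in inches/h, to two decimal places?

Only the 3 blocks with intensity above φ contribute runoff: 0.7, 0.8, 0.9 in/h.
Σ(I−φ)·Δt = d  ⇒  (0.7+0.8+0.9 − 3φ)·0.5 = 0.47
φ = (2.400 − 0.47/0.5) / 3 = 0.49 in/h.

φ ≈ 0.49 in/h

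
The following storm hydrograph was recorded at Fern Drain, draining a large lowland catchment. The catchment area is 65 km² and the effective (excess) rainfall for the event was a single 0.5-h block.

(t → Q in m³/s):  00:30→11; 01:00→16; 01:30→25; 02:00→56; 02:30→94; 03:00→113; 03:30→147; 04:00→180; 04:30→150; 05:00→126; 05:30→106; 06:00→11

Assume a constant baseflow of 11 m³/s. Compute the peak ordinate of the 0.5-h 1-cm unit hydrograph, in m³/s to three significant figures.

U_p ≈ 67.6 m³/s

Direct runoff: 0.0, 5.0, 14.0, 45.0, 83.0, 102.0, 136.0, 169.0, 139.0, 115.0, 95.0, 0.0 m³/s; ΣQ_DR = 903.0 m³/s, peak = 169.0 m³/s.
Runoff depth d = ΣQ_DR·Δt / A = 903.0 × 1800 / (65 km²) = 25.01 mm.
The 1-cm UH is the DRH scaled by (10 mm)/d, so U_p = 169.0 × 10/25.01 = 67.6 m³/s.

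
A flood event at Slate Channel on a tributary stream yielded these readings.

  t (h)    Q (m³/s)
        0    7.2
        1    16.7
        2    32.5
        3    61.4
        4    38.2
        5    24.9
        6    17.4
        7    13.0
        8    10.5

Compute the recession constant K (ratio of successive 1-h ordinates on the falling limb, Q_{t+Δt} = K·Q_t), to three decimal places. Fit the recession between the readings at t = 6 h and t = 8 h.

K ≈ 0.777

Using the recession-limb readings at t = 6 h and t = 8 h: Q falls from 17.4 to 10.5 m³/s over 2 intervals.
K = (Q₂/Q₁)^(1/2) = (10.5/17.4)^(1/2) = 0.777.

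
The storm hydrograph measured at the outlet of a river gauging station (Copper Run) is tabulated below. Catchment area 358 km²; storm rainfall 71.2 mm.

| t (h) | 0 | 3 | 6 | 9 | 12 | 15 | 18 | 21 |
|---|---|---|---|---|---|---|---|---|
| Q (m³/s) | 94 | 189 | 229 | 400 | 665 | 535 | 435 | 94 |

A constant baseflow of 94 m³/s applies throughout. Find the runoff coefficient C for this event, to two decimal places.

C ≈ 0.80

ΣQ_DR = 1889 m³/s; V = ΣQ_DR·Δt = 2.040 × 10^7 m³.
Runoff depth d = V / A = 56.99 mm.
C = d / P = 56.99 / 71.2 = 0.80.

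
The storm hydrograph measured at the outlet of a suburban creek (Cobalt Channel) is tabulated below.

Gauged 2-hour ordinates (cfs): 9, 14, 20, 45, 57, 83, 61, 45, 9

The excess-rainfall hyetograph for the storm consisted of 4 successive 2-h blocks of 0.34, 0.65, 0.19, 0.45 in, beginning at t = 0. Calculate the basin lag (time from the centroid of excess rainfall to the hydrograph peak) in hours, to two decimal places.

t_L ≈ 6.08 h

Centroid of excess rainfall: t_c = Σ P_i·t̄_i / ΣP_i = 3.9202 h (block centres at 1, 3, 5, 7 h).
Hydrograph peak occurs at t = 10 h, so basin lag t_L = 10 − 3.9202 = 6.08 h.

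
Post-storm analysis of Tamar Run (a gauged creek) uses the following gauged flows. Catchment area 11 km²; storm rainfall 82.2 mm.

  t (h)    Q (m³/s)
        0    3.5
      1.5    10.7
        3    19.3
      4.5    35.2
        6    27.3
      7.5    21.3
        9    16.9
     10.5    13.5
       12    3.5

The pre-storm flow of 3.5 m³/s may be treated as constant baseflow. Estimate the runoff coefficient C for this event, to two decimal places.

ΣQ_DR = 119.7 m³/s; V = ΣQ_DR·Δt = 6.464 × 10^5 m³.
Runoff depth d = V / A = 58.76 mm.
C = d / P = 58.76 / 82.2 = 0.71.

C ≈ 0.71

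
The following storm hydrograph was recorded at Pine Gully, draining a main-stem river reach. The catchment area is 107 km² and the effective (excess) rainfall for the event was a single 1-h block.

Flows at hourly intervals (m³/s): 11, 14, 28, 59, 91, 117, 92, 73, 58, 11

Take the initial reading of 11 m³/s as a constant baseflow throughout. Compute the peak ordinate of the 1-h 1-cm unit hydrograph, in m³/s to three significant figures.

Direct runoff: 0.0, 3.0, 17.0, 48.0, 80.0, 106.0, 81.0, 62.0, 47.0, 0.0 m³/s; ΣQ_DR = 444.0 m³/s, peak = 106.0 m³/s.
Runoff depth d = ΣQ_DR·Δt / A = 444.0 × 3600 / (107 km²) = 14.94 mm.
The 1-cm UH is the DRH scaled by (10 mm)/d, so U_p = 106.0 × 10/14.94 = 71.0 m³/s.

U_p ≈ 71.0 m³/s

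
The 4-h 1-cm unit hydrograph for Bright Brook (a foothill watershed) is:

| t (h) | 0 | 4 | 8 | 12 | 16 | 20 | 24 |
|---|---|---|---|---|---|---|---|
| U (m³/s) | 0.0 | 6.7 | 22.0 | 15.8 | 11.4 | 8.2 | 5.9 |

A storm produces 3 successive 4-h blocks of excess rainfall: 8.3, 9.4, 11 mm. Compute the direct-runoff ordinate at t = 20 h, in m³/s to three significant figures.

Q ≈ 34.9 m³/s

By discrete convolution, Q_j = Σ (P_i / 10 mm) · U_{j−i}.
At t = 20 h (j=5): Q = (8.3/10)·8.2 + (9.4/10)·11.4 + (11/10)·15.8 = 34.9 m³/s.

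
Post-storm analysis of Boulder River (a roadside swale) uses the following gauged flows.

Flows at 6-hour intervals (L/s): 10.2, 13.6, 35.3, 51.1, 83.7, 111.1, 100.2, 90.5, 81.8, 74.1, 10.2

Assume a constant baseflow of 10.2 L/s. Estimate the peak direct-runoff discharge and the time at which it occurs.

Subtracting baseflow gives direct-runoff ordinates: 0.0, 3.4, 25.1, 40.9, 73.5, 100.9, 90.0, 80.3, 71.6, 63.9, 0.0 L/s.
The maximum is 100.9 L/s, occurring at the reading for t = 30 h.

Q_p = 100.9 L/s at t = 30 h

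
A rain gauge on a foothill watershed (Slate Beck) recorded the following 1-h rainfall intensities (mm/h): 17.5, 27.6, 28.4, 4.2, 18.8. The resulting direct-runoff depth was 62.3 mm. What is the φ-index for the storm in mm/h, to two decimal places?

φ ≈ 7.50 mm/h

Only the 4 blocks with intensity above φ contribute runoff: 17.5, 27.6, 28.4, 18.8 mm/h.
Σ(I−φ)·Δt = d  ⇒  (17.5+27.6+28.4+18.8 − 4φ)·1 = 62.3
φ = (92.30 − 62.3/1) / 4 = 7.50 mm/h.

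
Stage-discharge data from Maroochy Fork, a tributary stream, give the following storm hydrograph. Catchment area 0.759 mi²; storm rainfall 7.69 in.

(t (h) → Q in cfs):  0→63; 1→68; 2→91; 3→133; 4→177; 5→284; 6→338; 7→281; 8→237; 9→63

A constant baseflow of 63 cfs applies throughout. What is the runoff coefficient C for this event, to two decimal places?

C ≈ 0.29

ΣQ_DR = 1105 cfs; V = ΣQ_DR·Δt = 3.978 × 10^6 ft³.
Runoff depth d = V / A = 2.256 in.
C = d / P = 2.256 / 7.69 = 0.29.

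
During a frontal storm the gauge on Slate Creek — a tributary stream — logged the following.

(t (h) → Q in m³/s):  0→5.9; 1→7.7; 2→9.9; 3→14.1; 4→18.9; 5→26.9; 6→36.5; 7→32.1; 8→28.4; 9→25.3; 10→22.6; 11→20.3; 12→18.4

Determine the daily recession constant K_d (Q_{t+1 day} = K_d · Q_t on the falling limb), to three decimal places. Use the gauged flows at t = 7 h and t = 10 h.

Between t = 7 h and t = 10 h the flow falls from 32.1 to 22.6 m³/s over 3×1 h = 3 h.
Per-interval ratio K = (22.6/32.1)^(1/3) = 0.8896; K_d = K^(24/1) = 0.060.

K_d ≈ 0.060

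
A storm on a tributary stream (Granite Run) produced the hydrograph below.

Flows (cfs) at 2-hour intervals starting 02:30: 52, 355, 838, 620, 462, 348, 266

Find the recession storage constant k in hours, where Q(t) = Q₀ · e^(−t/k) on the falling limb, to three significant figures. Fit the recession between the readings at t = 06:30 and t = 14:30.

On the falling limb, Q drops from 838 to 266 cfs between t = 06:30 and t = 14:30 (Δt = 8 h).
k = −Δt / ln(Q₂/Q₁) = −8 / ln(266/838) = 6.97 h.

k ≈ 6.97 h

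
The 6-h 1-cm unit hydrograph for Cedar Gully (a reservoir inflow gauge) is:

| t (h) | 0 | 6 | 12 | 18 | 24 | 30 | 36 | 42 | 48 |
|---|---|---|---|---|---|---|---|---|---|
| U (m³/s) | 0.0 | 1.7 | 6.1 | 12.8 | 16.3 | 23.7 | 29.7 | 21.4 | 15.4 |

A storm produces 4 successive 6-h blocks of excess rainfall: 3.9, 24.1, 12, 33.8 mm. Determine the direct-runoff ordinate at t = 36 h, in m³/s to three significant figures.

By discrete convolution, Q_j = Σ (P_i / 10 mm) · U_{j−i}.
At t = 36 h (j=6): Q = (3.9/10)·29.7 + (24.1/10)·23.7 + (12/10)·16.3 + (33.8/10)·12.8 = 132 m³/s.

Q ≈ 132 m³/s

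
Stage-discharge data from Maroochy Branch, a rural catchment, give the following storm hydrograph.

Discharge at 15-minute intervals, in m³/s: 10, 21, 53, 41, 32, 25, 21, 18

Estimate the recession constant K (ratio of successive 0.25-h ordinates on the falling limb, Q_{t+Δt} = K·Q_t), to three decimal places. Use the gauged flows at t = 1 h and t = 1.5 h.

Using the recession-limb readings at t = 1 h and t = 1.5 h: Q falls from 32 to 21 m³/s over 2 intervals.
K = (Q₂/Q₁)^(1/2) = (21/32)^(1/2) = 0.810.

K ≈ 0.810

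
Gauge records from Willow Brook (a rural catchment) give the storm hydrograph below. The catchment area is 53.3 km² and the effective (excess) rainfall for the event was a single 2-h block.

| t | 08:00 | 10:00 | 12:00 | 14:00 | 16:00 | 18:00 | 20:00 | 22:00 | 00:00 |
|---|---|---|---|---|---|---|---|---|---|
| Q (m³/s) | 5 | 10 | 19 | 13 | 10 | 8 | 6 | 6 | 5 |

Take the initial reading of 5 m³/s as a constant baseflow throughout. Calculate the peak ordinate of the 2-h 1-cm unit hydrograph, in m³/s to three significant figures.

U_p ≈ 28.0 m³/s

Direct runoff: 0.0, 5.0, 14.0, 8.0, 5.0, 3.0, 1.0, 1.0, 0.0 m³/s; ΣQ_DR = 37.00 m³/s, peak = 14.0 m³/s.
Runoff depth d = ΣQ_DR·Δt / A = 37.00 × 7200 / (53.3 km²) = 4.998 mm.
The 1-cm UH is the DRH scaled by (10 mm)/d, so U_p = 14.0 × 10/4.998 = 28.0 m³/s.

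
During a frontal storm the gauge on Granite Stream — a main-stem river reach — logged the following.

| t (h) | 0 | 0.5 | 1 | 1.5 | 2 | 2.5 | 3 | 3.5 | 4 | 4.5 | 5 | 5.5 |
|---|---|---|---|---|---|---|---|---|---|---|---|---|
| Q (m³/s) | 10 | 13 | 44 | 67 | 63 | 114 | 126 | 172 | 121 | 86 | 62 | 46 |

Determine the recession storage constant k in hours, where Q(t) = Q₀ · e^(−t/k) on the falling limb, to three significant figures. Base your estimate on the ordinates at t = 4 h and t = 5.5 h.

On the falling limb, Q drops from 121 to 46 m³/s between t = 4 h and t = 5.5 h (Δt = 1.5 h).
k = −Δt / ln(Q₂/Q₁) = −1.5 / ln(46/121) = 1.55 h.

k ≈ 1.55 h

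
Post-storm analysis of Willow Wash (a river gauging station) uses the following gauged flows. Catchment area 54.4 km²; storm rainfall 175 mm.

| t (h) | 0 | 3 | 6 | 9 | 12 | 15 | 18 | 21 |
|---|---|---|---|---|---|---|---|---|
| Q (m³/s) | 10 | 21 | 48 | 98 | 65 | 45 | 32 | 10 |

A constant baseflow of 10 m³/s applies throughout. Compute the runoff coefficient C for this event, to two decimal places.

C ≈ 0.28

ΣQ_DR = 249.0 m³/s; V = ΣQ_DR·Δt = 2.689 × 10^6 m³.
Runoff depth d = V / A = 49.43 mm.
C = d / P = 49.43 / 175 = 0.28.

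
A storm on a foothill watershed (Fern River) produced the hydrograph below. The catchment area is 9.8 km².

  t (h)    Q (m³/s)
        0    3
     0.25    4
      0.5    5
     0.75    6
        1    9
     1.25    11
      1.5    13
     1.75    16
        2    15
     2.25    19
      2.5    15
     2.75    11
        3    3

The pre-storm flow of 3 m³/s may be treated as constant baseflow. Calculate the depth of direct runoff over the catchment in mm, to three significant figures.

d ≈ 8.36 mm

Direct runoff: 0.0, 1.0, 2.0, 3.0, 6.0, 8.0, 10.0, 13.0, 12.0, 16.0, 12.0, 8.0, 0.0 m³/s; ΣQ_DR = 91.00 m³/s.
V = ΣQ_DR · Δt = 91.00 × 900 s = 81900 m³.
Over A = 9.8 km², depth = V / A = 8.36 mm.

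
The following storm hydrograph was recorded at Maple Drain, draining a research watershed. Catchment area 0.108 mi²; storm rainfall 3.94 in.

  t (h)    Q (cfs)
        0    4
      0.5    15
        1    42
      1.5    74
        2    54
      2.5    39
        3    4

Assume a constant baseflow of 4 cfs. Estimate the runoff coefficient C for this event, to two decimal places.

ΣQ_DR = 204.0 cfs; V = ΣQ_DR·Δt = 3.672 × 10^5 ft³.
Runoff depth d = V / A = 1.463 in.
C = d / P = 1.463 / 3.94 = 0.37.

C ≈ 0.37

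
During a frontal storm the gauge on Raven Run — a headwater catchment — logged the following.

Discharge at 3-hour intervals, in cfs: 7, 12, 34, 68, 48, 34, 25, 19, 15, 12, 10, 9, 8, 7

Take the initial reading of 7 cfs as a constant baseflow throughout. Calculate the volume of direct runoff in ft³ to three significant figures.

V ≈ 2.27 × 10^6 ft³

Direct-runoff ordinates (Q − Q_b): 0.0, 5.0, 27.0, 61.0, 41.0, 27.0, 18.0, 12.0, 8.0, 5.0, 3.0, 2.0, 1.0, 0.0 cfs.
ΣQ_DR = 210.0 cfs.
With Δt = 3 h = 10800 s, V = ΣQ_DR · Δt = 210.0 × 10800 = 2.27 × 10^6 ft³.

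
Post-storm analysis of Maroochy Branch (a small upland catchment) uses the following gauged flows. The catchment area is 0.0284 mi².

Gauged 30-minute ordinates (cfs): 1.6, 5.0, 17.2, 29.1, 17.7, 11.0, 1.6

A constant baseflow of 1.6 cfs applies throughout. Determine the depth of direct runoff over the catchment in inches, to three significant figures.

d ≈ 1.96 in

Direct runoff: 0.0, 3.4, 15.6, 27.5, 16.1, 9.4, 0.0 cfs; ΣQ_DR = 72.00 cfs.
V = ΣQ_DR · Δt = 72.00 × 1800 s = 1.296 × 10^5 ft³.
Over A = 0.0284 mi², depth = V / A = 1.96 in.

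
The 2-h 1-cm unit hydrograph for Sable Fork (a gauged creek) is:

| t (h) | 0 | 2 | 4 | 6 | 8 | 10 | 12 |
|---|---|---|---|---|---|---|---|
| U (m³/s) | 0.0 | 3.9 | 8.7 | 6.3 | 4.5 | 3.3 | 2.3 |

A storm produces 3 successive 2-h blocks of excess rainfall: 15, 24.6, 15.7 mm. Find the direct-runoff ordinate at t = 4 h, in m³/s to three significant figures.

By discrete convolution, Q_j = Σ (P_i / 10 mm) · U_{j−i}.
At t = 4 h (j=2): Q = (15/10)·8.7 + (24.6/10)·3.9 + (15.7/10)·0.0 = 22.6 m³/s.

Q ≈ 22.6 m³/s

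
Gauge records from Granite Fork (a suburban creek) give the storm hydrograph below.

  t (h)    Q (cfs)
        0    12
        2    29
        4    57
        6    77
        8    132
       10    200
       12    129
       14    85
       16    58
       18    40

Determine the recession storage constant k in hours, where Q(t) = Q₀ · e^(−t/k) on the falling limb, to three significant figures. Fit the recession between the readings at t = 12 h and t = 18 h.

k ≈ 5.12 h

On the falling limb, Q drops from 129 to 40 cfs between t = 12 h and t = 18 h (Δt = 6 h).
k = −Δt / ln(Q₂/Q₁) = −6 / ln(40/129) = 5.12 h.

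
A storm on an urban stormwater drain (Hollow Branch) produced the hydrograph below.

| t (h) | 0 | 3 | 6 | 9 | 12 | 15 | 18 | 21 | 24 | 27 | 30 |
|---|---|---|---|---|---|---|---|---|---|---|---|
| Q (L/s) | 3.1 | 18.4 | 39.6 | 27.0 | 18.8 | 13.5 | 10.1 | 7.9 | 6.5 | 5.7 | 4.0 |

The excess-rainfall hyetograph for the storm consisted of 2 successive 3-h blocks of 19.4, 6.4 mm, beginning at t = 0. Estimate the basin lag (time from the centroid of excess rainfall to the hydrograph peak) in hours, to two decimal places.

t_L ≈ 3.76 h

Centroid of excess rainfall: t_c = Σ P_i·t̄_i / ΣP_i = 2.2442 h (block centres at 1.5, 4.5 h).
Hydrograph peak occurs at t = 6 h, so basin lag t_L = 6 − 2.2442 = 3.76 h.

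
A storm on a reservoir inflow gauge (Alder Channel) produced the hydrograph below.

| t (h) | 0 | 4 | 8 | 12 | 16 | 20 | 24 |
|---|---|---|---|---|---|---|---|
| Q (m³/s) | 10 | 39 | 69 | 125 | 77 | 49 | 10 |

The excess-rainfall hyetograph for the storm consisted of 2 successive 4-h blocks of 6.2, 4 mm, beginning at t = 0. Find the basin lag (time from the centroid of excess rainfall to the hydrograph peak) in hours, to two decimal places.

t_L ≈ 8.43 h

Centroid of excess rainfall: t_c = Σ P_i·t̄_i / ΣP_i = 3.5686 h (block centres at 2, 6 h).
Hydrograph peak occurs at t = 12 h, so basin lag t_L = 12 − 3.5686 = 8.43 h.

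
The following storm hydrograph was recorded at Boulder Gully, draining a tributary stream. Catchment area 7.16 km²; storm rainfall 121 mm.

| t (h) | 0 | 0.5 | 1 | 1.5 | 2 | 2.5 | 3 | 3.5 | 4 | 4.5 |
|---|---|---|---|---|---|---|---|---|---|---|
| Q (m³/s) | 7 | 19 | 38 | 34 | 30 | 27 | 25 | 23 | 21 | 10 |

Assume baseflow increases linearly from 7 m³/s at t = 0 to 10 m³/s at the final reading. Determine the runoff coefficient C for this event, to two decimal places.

ΣQ_DR = 149.0 m³/s; V = ΣQ_DR·Δt = 2.682 × 10^5 m³.
Runoff depth d = V / A = 37.46 mm.
C = d / P = 37.46 / 121 = 0.31.

C ≈ 0.31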